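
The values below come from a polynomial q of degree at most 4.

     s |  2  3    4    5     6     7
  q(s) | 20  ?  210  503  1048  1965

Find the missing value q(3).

The 5 known points determine the degree-4 polynomial uniquely.
Write q(s) = as^4 + bs^3 + cs^2 + ds + e. Substituting each data point gives a linear system:
  16a + 8b + 4c + 2d + e = 20
  256a + 64b + 16c + 4d + e = 210
  625a + 125b + 25c + 5d + e = 503
  1296a + 216b + 36c + 6d + e = 1048
  2401a + 343b + 49c + 7d + e = 1965
Solving the system yields a = 1, b = -2, c = 5, d = 1, e = -2.
So q(s) = s⁴ - 2s³ + 5s² + s - 2.
Then q(3) = 73.

73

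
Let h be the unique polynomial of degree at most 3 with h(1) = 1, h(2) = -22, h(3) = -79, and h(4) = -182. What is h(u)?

Write h(u) = au^3 + bu^2 + cu + d. Substituting each data point gives a linear system:
  a + b + c + d = 1
  8a + 4b + 2c + d = -22
  27a + 9b + 3c + d = -79
  64a + 16b + 4c + d = -182
Solving the system yields a = -2, b = -5, c = 6, d = 2.
So h(u) = -2u^3 - 5u^2 + 6u + 2.
Check: h(3) = -79. ✓

h(u) = -2u^3 - 5u^2 + 6u + 2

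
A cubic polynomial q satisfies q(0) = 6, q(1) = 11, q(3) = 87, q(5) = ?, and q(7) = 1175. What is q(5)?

411

The 4 known points determine the degree-3 polynomial uniquely.
Write q(x) = ax^3 + bx^2 + cx + d. Substituting each data point gives a linear system:
  d = 6
  a + b + c + d = 11
  27a + 9b + 3c + d = 87
  343a + 49b + 7c + d = 1175
Solving the system yields a = 4, b = -5, c = 6, d = 6.
So q(x) = 4x³ - 5x² + 6x + 6.
Then q(5) = 411.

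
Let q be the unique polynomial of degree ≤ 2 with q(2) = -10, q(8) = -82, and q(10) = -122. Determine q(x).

q(x) = -x^2 - 2x - 2

Write q(x) = ax^2 + bx + c. Substituting each data point gives a linear system:
  4a + 2b + c = -10
  64a + 8b + c = -82
  100a + 10b + c = -122
Solving the system yields a = -1, b = -2, c = -2.
So q(x) = -x^2 - 2x - 2.
Check: q(8) = -82. ✓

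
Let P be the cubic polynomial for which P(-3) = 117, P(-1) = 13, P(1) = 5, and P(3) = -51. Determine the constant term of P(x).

6

Write P(x) = ax^3 + bx^2 + cx + d. Substituting each data point gives a linear system:
  -27a + 9b - 3c + d = 117
  -a + b - c + d = 13
  a + b + c + d = 5
  27a + 9b + 3c + d = -51
Solving the system yields a = -3, b = 3, c = -1, d = 6.
So P(x) = -3x^3 + 3x^2 - x + 6.
The constant term is 6.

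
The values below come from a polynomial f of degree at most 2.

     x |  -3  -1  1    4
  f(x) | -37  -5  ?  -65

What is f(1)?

The 3 known points determine the degree-2 polynomial uniquely.
Write f(x) = ax^2 + bx + c. Substituting each data point gives a linear system:
  9a - 3b + c = -37
  a - b + c = -5
  16a + 4b + c = -65
Solving the system yields a = -4, b = 0, c = -1.
So f(x) = -4x^2 - 1.
Then f(1) = -5.

-5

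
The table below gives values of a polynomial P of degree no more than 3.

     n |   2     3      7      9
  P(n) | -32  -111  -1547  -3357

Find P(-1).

Write P(n) = an^3 + bn^2 + cn + d. Substituting each data point gives a linear system:
  8a + 4b + 2c + d = -32
  27a + 9b + 3c + d = -111
  343a + 49b + 7c + d = -1547
  729a + 81b + 9c + d = -3357
Solving the system yields a = -5, b = 4, c = -4, d = 0.
So P(n) = -5n^3 + 4n^2 - 4n.
Then P(-1) = 13.

13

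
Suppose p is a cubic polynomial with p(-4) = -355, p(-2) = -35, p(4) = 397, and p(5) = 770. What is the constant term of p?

5

Write p(t) = at^3 + bt^2 + ct + d. Substituting each data point gives a linear system:
  -64a + 16b - 4c + d = -355
  -8a + 4b - 2c + d = -35
  64a + 16b + 4c + d = 397
  125a + 25b + 5c + d = 770
Solving the system yields a = 6, b = 1, c = -2, d = 5.
So p(t) = 6t³ + t² - 2t + 5.
The constant term is 5.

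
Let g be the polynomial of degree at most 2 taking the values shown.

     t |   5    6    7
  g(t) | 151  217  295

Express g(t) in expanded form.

g(t) = 6t^2 + 1

Write g(t) = at^2 + bt + c. Substituting each data point gives a linear system:
  25a + 5b + c = 151
  36a + 6b + c = 217
  49a + 7b + c = 295
Solving the system yields a = 6, b = 0, c = 1.
So g(t) = 6t² + 1.
Check: g(5) = 151. ✓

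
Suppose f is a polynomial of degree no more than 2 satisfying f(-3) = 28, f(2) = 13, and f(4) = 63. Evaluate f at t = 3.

Using the Lagrange interpolation formula with nodes -3, 2, 4:
  L_0(t) = (t - 2)(t - 4) / 35
  L_1(t) = (t + 3)(t - 4) / -10
  L_2(t) = (t + 3)(t - 2) / 14
Then f(t) = 28·L_0(t) + 13·L_1(t) + 63·L_2(t).
Expanding and collecting terms gives f(t) = 4t² + t - 5.
Evaluating at t = 3: f(3) = 34.

34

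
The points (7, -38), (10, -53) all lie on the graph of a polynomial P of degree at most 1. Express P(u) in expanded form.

Using the Lagrange interpolation formula with nodes 7, 10:
  L_0(u) = (u - 10) / -3
  L_1(u) = (u - 7) / 3
Then P(u) = -38·L_0(u) - 53·L_1(u).
Expanding and collecting terms gives P(u) = -5u - 3.
Check: P(10) = -53. ✓

P(u) = -5u - 3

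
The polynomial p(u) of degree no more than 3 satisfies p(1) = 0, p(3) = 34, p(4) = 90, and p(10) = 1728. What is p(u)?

p(u) = 2u^3 - 3u^2 + 3u - 2

Write p(u) = au^3 + bu^2 + cu + d. Substituting each data point gives a linear system:
  a + b + c + d = 0
  27a + 9b + 3c + d = 34
  64a + 16b + 4c + d = 90
  1000a + 100b + 10c + d = 1728
Solving the system yields a = 2, b = -3, c = 3, d = -2.
So p(u) = 2u^3 - 3u^2 + 3u - 2.
Check: p(1) = 0. ✓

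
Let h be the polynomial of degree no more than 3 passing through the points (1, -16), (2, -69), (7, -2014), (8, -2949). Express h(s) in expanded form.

h(s) = -5s^3 - 6s^2 - 5

Write h(s) = as^3 + bs^2 + cs + d. Substituting each data point gives a linear system:
  a + b + c + d = -16
  8a + 4b + 2c + d = -69
  343a + 49b + 7c + d = -2014
  512a + 64b + 8c + d = -2949
Solving the system yields a = -5, b = -6, c = 0, d = -5.
So h(s) = -5s^3 - 6s^2 - 5.
Check: h(1) = -16. ✓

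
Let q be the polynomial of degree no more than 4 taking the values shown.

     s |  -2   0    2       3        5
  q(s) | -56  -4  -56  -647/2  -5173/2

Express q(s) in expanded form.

Write q(s) = as^4 + bs^3 + cs^2 + ds + e. Substituting each data point gives a linear system:
  16a - 8b + 4c - 2d + e = -56
  e = -4
  16a + 8b + 4c + 2d + e = -56
  81a + 27b + 9c + 3d + e = -647/2
  625a + 125b + 25c + 5d + e = -5173/2
Solving the system yields a = -4, b = -3/2, c = 3, d = 6, e = -4.
So q(s) = -4s⁴ - (3/2)s³ + 3s² + 6s - 4.
Check: q(5) = -5173/2. ✓

q(s) = -4s^4 - (3/2)s^3 + 3s^2 + 6s - 4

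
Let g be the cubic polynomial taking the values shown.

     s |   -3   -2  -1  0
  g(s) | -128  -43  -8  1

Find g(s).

Write g(s) = as^3 + bs^2 + cs + d. Substituting each data point gives a linear system:
  -27a + 9b - 3c + d = -128
  -8a + 4b - 2c + d = -43
  -a + b - c + d = -8
  d = 1
Solving the system yields a = 4, b = -1, c = 4, d = 1.
So g(s) = 4s³ - s² + 4s + 1.
Check: g(-3) = -128. ✓

g(s) = 4s^3 - s^2 + 4s + 1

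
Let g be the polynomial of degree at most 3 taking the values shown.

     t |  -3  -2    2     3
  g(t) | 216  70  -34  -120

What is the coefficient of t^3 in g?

Write g(t) = at^3 + bt^2 + ct + d. Substituting each data point gives a linear system:
  -27a + 9b - 3c + d = 216
  -8a + 4b - 2c + d = 70
  8a + 4b + 2c + d = -34
  27a + 9b + 3c + d = -120
Solving the system yields a = -6, b = 6, c = -2, d = -6.
So g(t) = -6t³ + 6t² - 2t - 6.
The leading coefficient is -6.

-6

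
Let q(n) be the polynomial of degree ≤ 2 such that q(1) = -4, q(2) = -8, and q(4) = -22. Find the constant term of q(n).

-2

Write q(n) = an^2 + bn + c. Substituting each data point gives a linear system:
  a + b + c = -4
  4a + 2b + c = -8
  16a + 4b + c = -22
Solving the system yields a = -1, b = -1, c = -2.
So q(n) = -n² - n - 2.
The constant term is -2.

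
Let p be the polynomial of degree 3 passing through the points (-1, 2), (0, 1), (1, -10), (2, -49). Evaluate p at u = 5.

-514

Write p(u) = au^3 + bu^2 + cu + d. Substituting each data point gives a linear system:
  -a + b - c + d = 2
  d = 1
  a + b + c + d = -10
  8a + 4b + 2c + d = -49
Solving the system yields a = -3, b = -5, c = -3, d = 1.
So p(u) = -3u³ - 5u² - 3u + 1.
Then p(5) = -514.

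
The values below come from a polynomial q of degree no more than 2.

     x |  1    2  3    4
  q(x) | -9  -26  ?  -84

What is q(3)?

-51

On equispaced nodes a degree-2 polynomial has vanishing third forward difference, so
  - q(1) + 3·q(2) - 3·q(3) + q(4) = 0.
Substituting the known values and solving for q(3):
  -3·q(3) = 153
  q(3) = -51.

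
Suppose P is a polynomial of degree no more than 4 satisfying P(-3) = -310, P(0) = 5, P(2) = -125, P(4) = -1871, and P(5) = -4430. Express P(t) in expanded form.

P(t) = -6t^4 - 6t^3 + 2t^2 + 3t + 5

Write P(t) = at^4 + bt^3 + ct^2 + dt + e. Substituting each data point gives a linear system:
  81a - 27b + 9c - 3d + e = -310
  e = 5
  16a + 8b + 4c + 2d + e = -125
  256a + 64b + 16c + 4d + e = -1871
  625a + 125b + 25c + 5d + e = -4430
Solving the system yields a = -6, b = -6, c = 2, d = 3, e = 5.
So P(t) = -6t^4 - 6t^3 + 2t^2 + 3t + 5.
Check: P(0) = 5. ✓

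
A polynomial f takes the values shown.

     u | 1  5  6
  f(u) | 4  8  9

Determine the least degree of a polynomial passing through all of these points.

Divided differences on the nodes 1, 5, 6:
  order 0: 4  8  9
  order 1: 1  1
  order 2: 0
The order-1 divided differences are all 1 (nonzero) and every higher order vanishes, so the data lies on a polynomial of degree exactly 1.

1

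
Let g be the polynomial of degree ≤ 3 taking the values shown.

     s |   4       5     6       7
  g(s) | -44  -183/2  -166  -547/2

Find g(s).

g(s) = -s^3 + (3/2)s^2 - 4

Write g(s) = as^3 + bs^2 + cs + d. Substituting each data point gives a linear system:
  64a + 16b + 4c + d = -44
  125a + 25b + 5c + d = -183/2
  216a + 36b + 6c + d = -166
  343a + 49b + 7c + d = -547/2
Solving the system yields a = -1, b = 3/2, c = 0, d = -4.
So g(s) = -s^3 + (3/2)s^2 - 4.
Check: g(7) = -547/2. ✓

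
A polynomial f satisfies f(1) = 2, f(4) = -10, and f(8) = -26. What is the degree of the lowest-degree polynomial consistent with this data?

1

Divided differences on the nodes 1, 4, 8:
  order 0: 2  -10  -26
  order 1: -4  -4
  order 2: 0
The order-1 divided differences are all -4 (nonzero) and every higher order vanishes, so the data lies on a polynomial of degree exactly 1.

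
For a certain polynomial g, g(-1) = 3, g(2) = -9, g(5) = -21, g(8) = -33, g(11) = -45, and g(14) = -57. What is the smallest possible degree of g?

Forward differences of the values at u = -1, 2, 5, 8, 11, 14:
  g  : 3  -9  -21  -33  -45  -57
  Δ  : -12  -12  -12  -12  -12
  Δ^2: 0  0  0  0
  Δ^3: 0  0  0
  Δ^4: 0  0
  Δ^5: 0
The first differences are constant (-12) and nonzero, while all higher differences vanish, so the minimal degree is 1.

1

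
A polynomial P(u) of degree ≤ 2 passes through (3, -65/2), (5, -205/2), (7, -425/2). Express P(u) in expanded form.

Using the Lagrange interpolation formula with nodes 3, 5, 7:
  L_0(u) = (u - 5)(u - 7) / 8
  L_1(u) = (u - 3)(u - 7) / -4
  L_2(u) = (u - 3)(u - 5) / 8
Then P(u) = -65/2·L_0(u) - 205/2·L_1(u) - 425/2·L_2(u).
Expanding and collecting terms gives P(u) = -5u^2 + 5u - 5/2.
Check: P(7) = -425/2. ✓

P(u) = -5u^2 + 5u - 5/2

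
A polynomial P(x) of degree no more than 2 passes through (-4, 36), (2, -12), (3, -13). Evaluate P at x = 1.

Using the Lagrange interpolation formula with nodes -4, 2, 3:
  L_0(x) = (x - 2)(x - 3) / 42
  L_1(x) = (x + 4)(x - 3) / -6
  L_2(x) = (x + 4)(x - 2) / 7
Then P(x) = 36·L_0(x) - 12·L_1(x) - 13·L_2(x).
Expanding and collecting terms gives P(x) = x^2 - 6x - 4.
Evaluating at x = 1: P(1) = -9.

-9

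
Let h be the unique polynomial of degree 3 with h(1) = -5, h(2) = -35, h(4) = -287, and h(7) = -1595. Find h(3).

Using the Lagrange interpolation formula with nodes 1, 2, 4, 7:
  L_0(x) = (x - 2)(x - 4)(x - 7) / -18
  L_1(x) = (x - 1)(x - 4)(x - 7) / 10
  L_2(x) = (x - 1)(x - 2)(x - 7) / -18
  L_3(x) = (x - 1)(x - 2)(x - 4) / 90
Then h(x) = -5·L_0(x) - 35·L_1(x) - 287·L_2(x) - 1595·L_3(x).
Expanding and collecting terms gives h(x) = -5x³ + 3x² - 4x + 1.
Evaluating at x = 3: h(3) = -119.

-119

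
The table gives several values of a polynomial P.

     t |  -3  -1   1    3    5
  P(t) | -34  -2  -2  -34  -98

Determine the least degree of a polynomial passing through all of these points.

2

Forward differences of the values at t = -3, -1, 1, 3, 5:
  P  : -34  -2  -2  -34  -98
  Δ  : 32  0  -32  -64
  Δ^2: -32  -32  -32
  Δ^3: 0  0
  Δ^4: 0
The second differences are constant (-32) and nonzero, while all higher differences vanish, so the minimal degree is 2.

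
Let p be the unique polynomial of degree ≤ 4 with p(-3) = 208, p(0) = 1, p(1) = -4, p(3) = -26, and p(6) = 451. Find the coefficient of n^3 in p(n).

Write p(n) = an^4 + bn^3 + cn^2 + dn + e. Substituting each data point gives a linear system:
  81a - 27b + 9c - 3d + e = 208
  e = 1
  a + b + c + d + e = -4
  81a + 27b + 9c + 3d + e = -26
  1296a + 216b + 36c + 6d + e = 451
Solving the system yields a = 1, b = -4, c = 1, d = -3, e = 1.
So p(n) = n^4 - 4n^3 + n^2 - 3n + 1.
The coefficient of n^3 is -4.

-4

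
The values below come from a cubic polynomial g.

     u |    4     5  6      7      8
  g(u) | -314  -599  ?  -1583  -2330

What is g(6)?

On equispaced nodes a degree-3 polynomial has vanishing fourth forward difference, so
  g(4) - 4·g(5) + 6·g(6) - 4·g(7) + g(8) = 0.
Substituting the known values and solving for g(6):
  6·g(6) = -6084
  g(6) = -1014.

-1014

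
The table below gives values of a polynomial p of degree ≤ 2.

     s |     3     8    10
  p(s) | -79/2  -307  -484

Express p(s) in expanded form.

Write p(s) = as^2 + bs + c. Substituting each data point gives a linear system:
  9a + 3b + c = -79/2
  64a + 8b + c = -307
  100a + 10b + c = -484
Solving the system yields a = -5, b = 3/2, c = 1.
So p(s) = -5s² + (3/2)s + 1.
Check: p(8) = -307. ✓

p(s) = -5s^2 + (3/2)s + 1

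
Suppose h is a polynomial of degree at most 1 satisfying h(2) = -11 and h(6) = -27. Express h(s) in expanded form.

Write h(s) = as + b. Substituting each data point gives a linear system:
  2a + b = -11
  6a + b = -27
Solving the system yields a = -4, b = -3.
So h(s) = -4s - 3.
Check: h(2) = -11. ✓

h(s) = -4s - 3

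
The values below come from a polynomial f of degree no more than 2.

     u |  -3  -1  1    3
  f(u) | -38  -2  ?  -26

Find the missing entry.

On equispaced nodes a degree-2 polynomial has vanishing third forward difference, so
  - f(-3) + 3·f(-1) - 3·f(1) + f(3) = 0.
Substituting the known values and solving for f(1):
  -3·f(1) = -6
  f(1) = 2.

2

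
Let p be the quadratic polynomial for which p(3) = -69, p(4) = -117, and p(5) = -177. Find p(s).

Using the Lagrange interpolation formula with nodes 3, 4, 5:
  L_0(s) = (s - 4)(s - 5) / 2
  L_1(s) = (s - 3)(s - 5) / -1
  L_2(s) = (s - 3)(s - 4) / 2
Then p(s) = -69·L_0(s) - 117·L_1(s) - 177·L_2(s).
Expanding and collecting terms gives p(s) = -6s² - 6s + 3.
Check: p(5) = -177. ✓

p(s) = -6s^2 - 6s + 3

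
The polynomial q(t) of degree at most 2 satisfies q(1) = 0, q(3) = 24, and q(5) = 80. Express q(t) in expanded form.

q(t) = 4t^2 - 4t

Write q(t) = at^2 + bt + c. Substituting each data point gives a linear system:
  a + b + c = 0
  9a + 3b + c = 24
  25a + 5b + c = 80
Solving the system yields a = 4, b = -4, c = 0.
So q(t) = 4t^2 - 4t.
Check: q(1) = 0. ✓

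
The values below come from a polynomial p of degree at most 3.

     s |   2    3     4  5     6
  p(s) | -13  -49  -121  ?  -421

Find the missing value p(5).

-241

On equispaced nodes a degree-3 polynomial has vanishing fourth forward difference, so
  p(2) - 4·p(3) + 6·p(4) - 4·p(5) + p(6) = 0.
Substituting the known values and solving for p(5):
  -4·p(5) = 964
  p(5) = -241.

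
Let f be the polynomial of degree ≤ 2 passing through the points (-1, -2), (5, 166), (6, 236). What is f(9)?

Write f(s) = as^2 + bs + c. Substituting each data point gives a linear system:
  a - b + c = -2
  25a + 5b + c = 166
  36a + 6b + c = 236
Solving the system yields a = 6, b = 4, c = -4.
So f(s) = 6s^2 + 4s - 4.
Then f(9) = 518.

518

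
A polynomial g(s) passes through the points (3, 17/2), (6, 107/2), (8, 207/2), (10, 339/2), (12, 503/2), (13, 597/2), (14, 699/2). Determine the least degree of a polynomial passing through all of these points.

2

Divided differences on the nodes 3, 6, 8, 10, 12, 13, 14:
  order 0: 17/2  107/2  207/2  339/2  503/2  597/2  699/2
  order 1: 15  25  33  41  47  51
  order 2: 2  2  2  2  2
  order 3: 0  0  0  0
  order 4: 0  0  0
  order 5: 0  0
  order 6: 0
The order-2 divided differences are all 2 (nonzero) and every higher order vanishes, so the data lies on a polynomial of degree exactly 2.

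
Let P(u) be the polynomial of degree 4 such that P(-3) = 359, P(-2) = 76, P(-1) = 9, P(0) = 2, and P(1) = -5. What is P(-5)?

2677

Forward differences of the values at u = -3, -2, -1, 0, 1:
  P  : 359  76  9  2  -5
  Δ  : -283  -67  -7  -7
  Δ^2: 216  60  0
  Δ^3: -156  -60
  Δ^4: 96
The fourth differences are constant, confirming degree 4.
Interpolating (Newton forward form) and evaluating at u = -5 gives P(-5) = 2677.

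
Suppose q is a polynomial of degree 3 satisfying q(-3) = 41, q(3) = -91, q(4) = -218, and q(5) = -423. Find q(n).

Write q(n) = an^3 + bn^2 + cn + d. Substituting each data point gives a linear system:
  -27a + 9b - 3c + d = 41
  27a + 9b + 3c + d = -91
  64a + 16b + 4c + d = -218
  125a + 25b + 5c + d = -423
Solving the system yields a = -3, b = -3, c = 5, d = 2.
So q(n) = -3n^3 - 3n^2 + 5n + 2.
Check: q(4) = -218. ✓

q(n) = -3n^3 - 3n^2 + 5n + 2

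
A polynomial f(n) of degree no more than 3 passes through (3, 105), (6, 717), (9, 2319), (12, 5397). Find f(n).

Write f(n) = an^3 + bn^2 + cn + d. Substituting each data point gives a linear system:
  27a + 9b + 3c + d = 105
  216a + 36b + 6c + d = 717
  729a + 81b + 9c + d = 2319
  1728a + 144b + 12c + d = 5397
Solving the system yields a = 3, b = 1, c = 6, d = -3.
So f(n) = 3n^3 + n^2 + 6n - 3.
Check: f(12) = 5397. ✓

f(n) = 3n^3 + n^2 + 6n - 3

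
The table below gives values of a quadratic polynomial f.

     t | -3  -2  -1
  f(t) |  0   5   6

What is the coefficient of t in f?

-5

Write f(t) = at^2 + bt + c. Substituting each data point gives a linear system:
  9a - 3b + c = 0
  4a - 2b + c = 5
  a - b + c = 6
Solving the system yields a = -2, b = -5, c = 3.
So f(t) = -2t² - 5t + 3.
The coefficient of t is -5.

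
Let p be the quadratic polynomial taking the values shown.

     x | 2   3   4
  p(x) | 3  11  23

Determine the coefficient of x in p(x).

-2

Write p(x) = ax^2 + bx + c. Substituting each data point gives a linear system:
  4a + 2b + c = 3
  9a + 3b + c = 11
  16a + 4b + c = 23
Solving the system yields a = 2, b = -2, c = -1.
So p(x) = 2x² - 2x - 1.
The coefficient of x is -2.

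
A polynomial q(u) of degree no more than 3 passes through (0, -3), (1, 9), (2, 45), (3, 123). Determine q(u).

q(u) = 3u^3 + 3u^2 + 6u - 3

Using the Lagrange interpolation formula with nodes 0, 1, 2, 3:
  L_0(u) = (u - 1)(u - 2)(u - 3) / -6
  L_1(u) = u(u - 2)(u - 3) / 2
  L_2(u) = u(u - 1)(u - 3) / -2
  L_3(u) = u(u - 1)(u - 2) / 6
Then q(u) = -3·L_0(u) + 9·L_1(u) + 45·L_2(u) + 123·L_3(u).
Expanding and collecting terms gives q(u) = 3u^3 + 3u^2 + 6u - 3.
Check: q(1) = 9. ✓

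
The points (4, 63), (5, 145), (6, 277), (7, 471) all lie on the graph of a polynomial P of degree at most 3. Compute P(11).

2107

Write P(u) = au^3 + bu^2 + cu + d. Substituting each data point gives a linear system:
  64a + 16b + 4c + d = 63
  125a + 25b + 5c + d = 145
  216a + 36b + 6c + d = 277
  343a + 49b + 7c + d = 471
Solving the system yields a = 2, b = -5, c = 5, d = -5.
So P(u) = 2u³ - 5u² + 5u - 5.
Then P(11) = 2107.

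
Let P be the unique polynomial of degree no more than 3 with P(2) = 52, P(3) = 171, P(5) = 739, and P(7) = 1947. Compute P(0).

-6

Write P(u) = au^3 + bu^2 + cu + d. Substituting each data point gives a linear system:
  8a + 4b + 2c + d = 52
  27a + 9b + 3c + d = 171
  125a + 25b + 5c + d = 739
  343a + 49b + 7c + d = 1947
Solving the system yields a = 5, b = 5, c = -1, d = -6.
So P(u) = 5u^3 + 5u^2 - u - 6.
Then P(0) = -6.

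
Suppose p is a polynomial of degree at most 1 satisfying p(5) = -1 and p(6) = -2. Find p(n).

p(n) = -n + 4

Write p(n) = an + b. Substituting each data point gives a linear system:
  5a + b = -1
  6a + b = -2
Solving the system yields a = -1, b = 4.
So p(n) = -n + 4.
Check: p(5) = -1. ✓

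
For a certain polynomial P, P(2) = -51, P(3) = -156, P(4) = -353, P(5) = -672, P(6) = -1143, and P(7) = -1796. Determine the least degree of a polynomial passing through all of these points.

Forward differences of the values at u = 2, 3, 4, 5, 6, 7:
  P  : -51  -156  -353  -672  -1143  -1796
  Δ  : -105  -197  -319  -471  -653
  Δ^2: -92  -122  -152  -182
  Δ^3: -30  -30  -30
  Δ^4: 0  0
  Δ^5: 0
The third differences are constant (-30) and nonzero, while all higher differences vanish, so the minimal degree is 3.

3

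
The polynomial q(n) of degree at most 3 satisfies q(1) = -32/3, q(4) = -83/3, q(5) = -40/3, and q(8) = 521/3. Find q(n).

q(n) = n^3 - 5n^2 - (5/3)n - 5

Write q(n) = an^3 + bn^2 + cn + d. Substituting each data point gives a linear system:
  a + b + c + d = -32/3
  64a + 16b + 4c + d = -83/3
  125a + 25b + 5c + d = -40/3
  512a + 64b + 8c + d = 521/3
Solving the system yields a = 1, b = -5, c = -5/3, d = -5.
So q(n) = n^3 - 5n^2 - (5/3)n - 5.
Check: q(8) = 521/3. ✓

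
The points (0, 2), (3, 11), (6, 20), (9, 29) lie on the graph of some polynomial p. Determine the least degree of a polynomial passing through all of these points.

1

Forward differences of the values at u = 0, 3, 6, 9:
  p  : 2  11  20  29
  Δ  : 9  9  9
  Δ^2: 0  0
  Δ^3: 0
The first differences are constant (9) and nonzero, while all higher differences vanish, so the minimal degree is 1.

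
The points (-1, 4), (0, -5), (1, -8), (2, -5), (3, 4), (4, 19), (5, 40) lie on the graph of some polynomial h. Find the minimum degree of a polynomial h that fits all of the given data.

2

Forward differences of the values at x = -1, 0, 1, 2, 3, 4, 5:
  h  : 4  -5  -8  -5  4  19  40
  Δ  : -9  -3  3  9  15  21
  Δ^2: 6  6  6  6  6
  Δ^3: 0  0  0  0
  Δ^4: 0  0  0
  Δ^5: 0  0
  Δ^6: 0
The second differences are constant (6) and nonzero, while all higher differences vanish, so the minimal degree is 2.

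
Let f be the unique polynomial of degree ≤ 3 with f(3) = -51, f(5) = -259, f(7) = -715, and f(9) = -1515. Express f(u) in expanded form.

f(u) = -2u^3 - u^2 + 2u + 6

Using the Lagrange interpolation formula with nodes 3, 5, 7, 9:
  L_0(u) = (u - 5)(u - 7)(u - 9) / -48
  L_1(u) = (u - 3)(u - 7)(u - 9) / 16
  L_2(u) = (u - 3)(u - 5)(u - 9) / -16
  L_3(u) = (u - 3)(u - 5)(u - 7) / 48
Then f(u) = -51·L_0(u) - 259·L_1(u) - 715·L_2(u) - 1515·L_3(u).
Expanding and collecting terms gives f(u) = -2u^3 - u^2 + 2u + 6.
Check: f(3) = -51. ✓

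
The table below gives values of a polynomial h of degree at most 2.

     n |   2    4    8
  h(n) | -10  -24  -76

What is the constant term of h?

Write h(n) = an^2 + bn + c. Substituting each data point gives a linear system:
  4a + 2b + c = -10
  16a + 4b + c = -24
  64a + 8b + c = -76
Solving the system yields a = -1, b = -1, c = -4.
So h(n) = -n^2 - n - 4.
The constant term is -4.

-4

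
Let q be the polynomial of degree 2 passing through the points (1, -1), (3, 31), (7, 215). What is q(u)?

q(u) = 5u^2 - 4u - 2

Write q(u) = au^2 + bu + c. Substituting each data point gives a linear system:
  a + b + c = -1
  9a + 3b + c = 31
  49a + 7b + c = 215
Solving the system yields a = 5, b = -4, c = -2.
So q(u) = 5u² - 4u - 2.
Check: q(3) = 31. ✓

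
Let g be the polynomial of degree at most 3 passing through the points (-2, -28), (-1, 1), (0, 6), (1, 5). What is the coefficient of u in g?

Write g(u) = au^3 + bu^2 + cu + d. Substituting each data point gives a linear system:
  -8a + 4b - 2c + d = -28
  -a + b - c + d = 1
  d = 6
  a + b + c + d = 5
Solving the system yields a = 3, b = -3, c = -1, d = 6.
So g(u) = 3u^3 - 3u^2 - u + 6.
The coefficient of u is -1.

-1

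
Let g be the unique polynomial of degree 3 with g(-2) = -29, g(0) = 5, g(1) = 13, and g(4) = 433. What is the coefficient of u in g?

-1

Write g(u) = au^3 + bu^2 + cu + d. Substituting each data point gives a linear system:
  -8a + 4b - 2c + d = -29
  d = 5
  a + b + c + d = 13
  64a + 16b + 4c + d = 433
Solving the system yields a = 6, b = 3, c = -1, d = 5.
So g(u) = 6u³ + 3u² - u + 5.
The coefficient of u is -1.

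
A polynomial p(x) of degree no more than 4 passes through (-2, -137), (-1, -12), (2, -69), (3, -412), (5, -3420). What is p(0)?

5

Using the Lagrange interpolation formula with nodes -2, -1, 2, 3, 5:
  L_0(x) = (x + 1)(x - 2)(x - 3)(x - 5) / 140
  L_1(x) = (x + 2)(x - 2)(x - 3)(x - 5) / -72
  L_2(x) = (x + 2)(x + 1)(x - 3)(x - 5) / 36
  L_3(x) = (x + 2)(x + 1)(x - 2)(x - 5) / -40
  L_4(x) = (x + 2)(x + 1)(x - 2)(x - 3) / 252
Then p(x) = -137·L_0(x) - 12·L_1(x) - 69·L_2(x) - 412·L_3(x) - 3420·L_4(x).
Expanding and collecting terms gives p(x) = -6x⁴ + 3x³ - 3x² + 5x + 5.
Evaluating at x = 0: p(0) = 5.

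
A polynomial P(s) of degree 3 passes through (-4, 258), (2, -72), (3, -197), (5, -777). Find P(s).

Write P(s) = as^3 + bs^2 + cs + d. Substituting each data point gives a linear system:
  -64a + 16b - 4c + d = 258
  8a + 4b + 2c + d = -72
  27a + 9b + 3c + d = -197
  125a + 25b + 5c + d = -777
Solving the system yields a = -5, b = -5, c = -5, d = -2.
So P(s) = -5s^3 - 5s^2 - 5s - 2.
Check: P(5) = -777. ✓

P(s) = -5s^3 - 5s^2 - 5s - 2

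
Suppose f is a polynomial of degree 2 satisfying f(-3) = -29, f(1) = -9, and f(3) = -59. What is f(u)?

f(u) = -5u^2 - 5u + 1

Using the Lagrange interpolation formula with nodes -3, 1, 3:
  L_0(u) = (u - 1)(u - 3) / 24
  L_1(u) = (u + 3)(u - 3) / -8
  L_2(u) = (u + 3)(u - 1) / 12
Then f(u) = -29·L_0(u) - 9·L_1(u) - 59·L_2(u).
Expanding and collecting terms gives f(u) = -5u^2 - 5u + 1.
Check: f(-3) = -29. ✓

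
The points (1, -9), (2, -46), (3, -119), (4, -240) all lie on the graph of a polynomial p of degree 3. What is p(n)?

Write p(n) = an^3 + bn^2 + cn + d. Substituting each data point gives a linear system:
  a + b + c + d = -9
  8a + 4b + 2c + d = -46
  27a + 9b + 3c + d = -119
  64a + 16b + 4c + d = -240
Solving the system yields a = -2, b = -6, c = -5, d = 4.
So p(n) = -2n^3 - 6n^2 - 5n + 4.
Check: p(1) = -9. ✓

p(n) = -2n^3 - 6n^2 - 5n + 4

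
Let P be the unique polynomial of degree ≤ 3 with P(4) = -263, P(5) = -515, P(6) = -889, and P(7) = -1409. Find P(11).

-5429

Forward differences of the values at u = 4, 5, 6, 7:
  P  : -263  -515  -889  -1409
  Δ  : -252  -374  -520
  Δ^2: -122  -146
  Δ^3: -24
The third differences are constant, confirming degree 3.
Interpolating (Newton forward form) and evaluating at u = 11 gives P(11) = -5429.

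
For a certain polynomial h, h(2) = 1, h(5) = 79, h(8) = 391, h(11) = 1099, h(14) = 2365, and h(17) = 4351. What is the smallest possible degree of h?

Forward differences of the values at u = 2, 5, 8, 11, 14, 17:
  h  : 1  79  391  1099  2365  4351
  Δ  : 78  312  708  1266  1986
  Δ^2: 234  396  558  720
  Δ^3: 162  162  162
  Δ^4: 0  0
  Δ^5: 0
The third differences are constant (162) and nonzero, while all higher differences vanish, so the minimal degree is 3.

3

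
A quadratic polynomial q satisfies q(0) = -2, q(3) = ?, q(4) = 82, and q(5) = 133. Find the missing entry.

The 3 known points determine the degree-2 polynomial uniquely.
Write q(t) = at^2 + bt + c. Substituting each data point gives a linear system:
  c = -2
  16a + 4b + c = 82
  25a + 5b + c = 133
Solving the system yields a = 6, b = -3, c = -2.
So q(t) = 6t² - 3t - 2.
Then q(3) = 43.

43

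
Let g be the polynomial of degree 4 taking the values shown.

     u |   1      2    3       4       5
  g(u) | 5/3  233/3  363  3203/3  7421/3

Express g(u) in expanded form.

g(u) = 3u^4 + 5u^3 - (1/3)u^2 - 3u - 3

Write g(u) = au^4 + bu^3 + cu^2 + du + e. Substituting each data point gives a linear system:
  a + b + c + d + e = 5/3
  16a + 8b + 4c + 2d + e = 233/3
  81a + 27b + 9c + 3d + e = 363
  256a + 64b + 16c + 4d + e = 3203/3
  625a + 125b + 25c + 5d + e = 7421/3
Solving the system yields a = 3, b = 5, c = -1/3, d = -3, e = -3.
So g(u) = 3u^4 + 5u^3 - (1/3)u^2 - 3u - 3.
Check: g(5) = 7421/3. ✓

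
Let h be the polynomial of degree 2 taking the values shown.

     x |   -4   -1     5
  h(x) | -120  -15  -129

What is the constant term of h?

Write h(x) = ax^2 + bx + c. Substituting each data point gives a linear system:
  16a - 4b + c = -120
  a - b + c = -15
  25a + 5b + c = -129
Solving the system yields a = -6, b = 5, c = -4.
So h(x) = -6x^2 + 5x - 4.
The constant term is -4.

-4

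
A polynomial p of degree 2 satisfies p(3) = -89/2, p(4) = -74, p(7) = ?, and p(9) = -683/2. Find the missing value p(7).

The 3 known points determine the degree-2 polynomial uniquely.
Write p(t) = at^2 + bt + c. Substituting each data point gives a linear system:
  9a + 3b + c = -89/2
  16a + 4b + c = -74
  81a + 9b + c = -683/2
Solving the system yields a = -4, b = -3/2, c = -4.
So p(t) = -4t^2 - (3/2)t - 4.
Then p(7) = -421/2.

-421/2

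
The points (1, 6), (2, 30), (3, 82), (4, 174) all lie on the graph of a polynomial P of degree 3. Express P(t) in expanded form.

Using the Lagrange interpolation formula with nodes 1, 2, 3, 4:
  L_0(t) = (t - 2)(t - 3)(t - 4) / -6
  L_1(t) = (t - 1)(t - 3)(t - 4) / 2
  L_2(t) = (t - 1)(t - 2)(t - 4) / -2
  L_3(t) = (t - 1)(t - 2)(t - 3) / 6
Then P(t) = 6·L_0(t) + 30·L_1(t) + 82·L_2(t) + 174·L_3(t).
Expanding and collecting terms gives P(t) = 2t³ + 2t² + 4t - 2.
Check: P(4) = 174. ✓

P(t) = 2t^3 + 2t^2 + 4t - 2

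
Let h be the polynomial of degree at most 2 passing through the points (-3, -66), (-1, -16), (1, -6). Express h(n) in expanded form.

Write h(n) = an^2 + bn + c. Substituting each data point gives a linear system:
  9a - 3b + c = -66
  a - b + c = -16
  a + b + c = -6
Solving the system yields a = -5, b = 5, c = -6.
So h(n) = -5n^2 + 5n - 6.
Check: h(-1) = -16. ✓

h(n) = -5n^2 + 5n - 6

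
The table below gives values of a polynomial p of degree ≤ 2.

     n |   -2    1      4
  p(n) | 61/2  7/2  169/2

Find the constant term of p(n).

Write p(n) = an^2 + bn + c. Substituting each data point gives a linear system:
  4a - 2b + c = 61/2
  a + b + c = 7/2
  16a + 4b + c = 169/2
Solving the system yields a = 6, b = -3, c = 1/2.
So p(n) = 6n^2 - 3n + 1/2.
The constant term is 1/2.

1/2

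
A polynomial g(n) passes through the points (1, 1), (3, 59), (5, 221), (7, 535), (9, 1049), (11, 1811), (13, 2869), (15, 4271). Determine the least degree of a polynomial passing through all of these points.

Forward differences of the values at n = 1, 3, 5, 7, 9, 11, 13, 15:
  g  : 1  59  221  535  1049  1811  2869  4271
  Δ  : 58  162  314  514  762  1058  1402
  Δ^2: 104  152  200  248  296  344
  Δ^3: 48  48  48  48  48
  Δ^4: 0  0  0  0
  Δ^5: 0  0  0
  Δ^6: 0  0
  Δ^7: 0
The third differences are constant (48) and nonzero, while all higher differences vanish, so the minimal degree is 3.

3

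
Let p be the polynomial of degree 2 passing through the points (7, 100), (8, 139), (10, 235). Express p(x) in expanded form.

p(x) = 3x^2 - 6x - 5

Write p(x) = ax^2 + bx + c. Substituting each data point gives a linear system:
  49a + 7b + c = 100
  64a + 8b + c = 139
  100a + 10b + c = 235
Solving the system yields a = 3, b = -6, c = -5.
So p(x) = 3x^2 - 6x - 5.
Check: p(7) = 100. ✓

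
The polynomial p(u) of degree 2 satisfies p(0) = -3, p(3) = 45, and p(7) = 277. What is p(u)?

Using the Lagrange interpolation formula with nodes 0, 3, 7:
  L_0(u) = (u - 3)(u - 7) / 21
  L_1(u) = u(u - 7) / -12
  L_2(u) = u(u - 3) / 28
Then p(u) = -3·L_0(u) + 45·L_1(u) + 277·L_2(u).
Expanding and collecting terms gives p(u) = 6u^2 - 2u - 3.
Check: p(0) = -3. ✓

p(u) = 6u^2 - 2u - 3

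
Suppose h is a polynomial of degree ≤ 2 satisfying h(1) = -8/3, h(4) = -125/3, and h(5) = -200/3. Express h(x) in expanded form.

Write h(x) = ax^2 + bx + c. Substituting each data point gives a linear system:
  a + b + c = -8/3
  16a + 4b + c = -125/3
  25a + 5b + c = -200/3
Solving the system yields a = -3, b = 2, c = -5/3.
So h(x) = -3x^2 + 2x - 5/3.
Check: h(4) = -125/3. ✓

h(x) = -3x^2 + 2x - 5/3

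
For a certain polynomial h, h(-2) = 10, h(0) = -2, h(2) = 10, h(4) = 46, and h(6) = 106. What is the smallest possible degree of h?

2

Forward differences of the values at t = -2, 0, 2, 4, 6:
  h  : 10  -2  10  46  106
  Δ  : -12  12  36  60
  Δ^2: 24  24  24
  Δ^3: 0  0
  Δ^4: 0
The second differences are constant (24) and nonzero, while all higher differences vanish, so the minimal degree is 2.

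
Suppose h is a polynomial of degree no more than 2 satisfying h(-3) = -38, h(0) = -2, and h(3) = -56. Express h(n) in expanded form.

h(n) = -5n^2 - 3n - 2

Write h(n) = an^2 + bn + c. Substituting each data point gives a linear system:
  9a - 3b + c = -38
  c = -2
  9a + 3b + c = -56
Solving the system yields a = -5, b = -3, c = -2.
So h(n) = -5n^2 - 3n - 2.
Check: h(-3) = -38. ✓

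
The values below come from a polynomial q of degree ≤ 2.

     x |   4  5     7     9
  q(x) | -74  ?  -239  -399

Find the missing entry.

The 3 known points determine the degree-2 polynomial uniquely.
Write q(x) = ax^2 + bx + c. Substituting each data point gives a linear system:
  16a + 4b + c = -74
  49a + 7b + c = -239
  81a + 9b + c = -399
Solving the system yields a = -5, b = 0, c = 6.
So q(x) = -5x^2 + 6.
Then q(5) = -119.

-119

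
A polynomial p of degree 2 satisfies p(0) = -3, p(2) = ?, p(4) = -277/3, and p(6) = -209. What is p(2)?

-71/3

On equispaced nodes a degree-2 polynomial has vanishing third forward difference, so
  - p(0) + 3·p(2) - 3·p(4) + p(6) = 0.
Substituting the known values and solving for p(2):
  3·p(2) = -71
  p(2) = -71/3.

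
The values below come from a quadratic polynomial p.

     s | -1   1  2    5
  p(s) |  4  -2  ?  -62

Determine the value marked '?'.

-11

The 3 known points determine the degree-2 polynomial uniquely.
Write p(s) = as^2 + bs + c. Substituting each data point gives a linear system:
  a - b + c = 4
  a + b + c = -2
  25a + 5b + c = -62
Solving the system yields a = -2, b = -3, c = 3.
So p(s) = -2s^2 - 3s + 3.
Then p(2) = -11.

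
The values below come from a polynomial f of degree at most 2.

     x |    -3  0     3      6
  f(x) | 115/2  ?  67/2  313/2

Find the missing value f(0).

On equispaced nodes a degree-2 polynomial has vanishing third forward difference, so
  - f(-3) + 3·f(0) - 3·f(3) + f(6) = 0.
Substituting the known values and solving for f(0):
  3·f(0) = 3/2
  f(0) = 1/2.

1/2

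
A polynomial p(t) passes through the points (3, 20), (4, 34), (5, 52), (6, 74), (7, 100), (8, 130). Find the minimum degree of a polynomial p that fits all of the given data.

Forward differences of the values at t = 3, 4, 5, 6, 7, 8:
  p  : 20  34  52  74  100  130
  Δ  : 14  18  22  26  30
  Δ^2: 4  4  4  4
  Δ^3: 0  0  0
  Δ^4: 0  0
  Δ^5: 0
The second differences are constant (4) and nonzero, while all higher differences vanish, so the minimal degree is 2.

2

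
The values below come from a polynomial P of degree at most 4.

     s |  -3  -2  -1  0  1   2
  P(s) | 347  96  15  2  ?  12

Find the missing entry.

3

The 5 known points determine the degree-4 polynomial uniquely.
Write P(s) = as^4 + bs^3 + cs^2 + ds + e. Substituting each data point gives a linear system:
  81a - 27b + 9c - 3d + e = 347
  16a - 8b + 4c - 2d + e = 96
  a - b + c - d + e = 15
  e = 2
  16a + 8b + 4c + 2d + e = 12
Solving the system yields a = 2, b = -5, c = 5, d = -1, e = 2.
So P(s) = 2s^4 - 5s^3 + 5s^2 - s + 2.
Then P(1) = 3.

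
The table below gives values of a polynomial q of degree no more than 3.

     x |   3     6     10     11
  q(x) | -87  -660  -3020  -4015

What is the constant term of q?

Write q(x) = ax^3 + bx^2 + cx + d. Substituting each data point gives a linear system:
  27a + 9b + 3c + d = -87
  216a + 36b + 6c + d = -660
  1000a + 100b + 10c + d = -3020
  1331a + 121b + 11c + d = -4015
Solving the system yields a = -3, b = 0, c = -2, d = 0.
So q(x) = -3x³ - 2x.
The constant term is 0.

0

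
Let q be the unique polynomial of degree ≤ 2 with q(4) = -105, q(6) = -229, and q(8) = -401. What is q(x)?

q(x) = -6x^2 - 2x - 1

Using the Lagrange interpolation formula with nodes 4, 6, 8:
  L_0(x) = (x - 6)(x - 8) / 8
  L_1(x) = (x - 4)(x - 8) / -4
  L_2(x) = (x - 4)(x - 6) / 8
Then q(x) = -105·L_0(x) - 229·L_1(x) - 401·L_2(x).
Expanding and collecting terms gives q(x) = -6x^2 - 2x - 1.
Check: q(8) = -401. ✓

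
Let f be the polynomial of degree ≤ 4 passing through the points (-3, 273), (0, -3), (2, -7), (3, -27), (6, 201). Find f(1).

1

Write f(u) = au^4 + bu^3 + cu^2 + du + e. Substituting each data point gives a linear system:
  81a - 27b + 9c - 3d + e = 273
  e = -3
  16a + 8b + 4c + 2d + e = -7
  81a + 27b + 9c + 3d + e = -27
  1296a + 216b + 36c + 6d + e = 201
Solving the system yields a = 1, b = -6, c = 5, d = 4, e = -3.
So f(u) = u^4 - 6u^3 + 5u^2 + 4u - 3.
Then f(1) = 1.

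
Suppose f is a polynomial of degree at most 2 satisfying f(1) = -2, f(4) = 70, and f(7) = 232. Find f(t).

Using the Lagrange interpolation formula with nodes 1, 4, 7:
  L_0(t) = (t - 4)(t - 7) / 18
  L_1(t) = (t - 1)(t - 7) / -9
  L_2(t) = (t - 1)(t - 4) / 18
Then f(t) = -2·L_0(t) + 70·L_1(t) + 232·L_2(t).
Expanding and collecting terms gives f(t) = 5t^2 - t - 6.
Check: f(7) = 232. ✓

f(t) = 5t^2 - t - 6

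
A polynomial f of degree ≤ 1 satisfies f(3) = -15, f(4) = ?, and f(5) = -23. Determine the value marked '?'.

On equispaced nodes a degree-1 polynomial has vanishing second forward difference, so
  f(3) - 2·f(4) + f(5) = 0.
Substituting the known values and solving for f(4):
  -2·f(4) = 38
  f(4) = -19.

-19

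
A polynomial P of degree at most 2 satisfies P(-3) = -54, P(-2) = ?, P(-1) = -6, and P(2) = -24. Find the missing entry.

The 3 known points determine the degree-2 polynomial uniquely.
Write P(u) = au^2 + bu + c. Substituting each data point gives a linear system:
  9a - 3b + c = -54
  a - b + c = -6
  4a + 2b + c = -24
Solving the system yields a = -6, b = 0, c = 0.
So P(u) = -6u^2.
Then P(-2) = -24.

-24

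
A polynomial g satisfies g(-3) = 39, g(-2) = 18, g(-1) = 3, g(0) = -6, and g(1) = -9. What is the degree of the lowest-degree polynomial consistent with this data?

Forward differences of the values at s = -3, -2, -1, 0, 1:
  g  : 39  18  3  -6  -9
  Δ  : -21  -15  -9  -3
  Δ^2: 6  6  6
  Δ^3: 0  0
  Δ^4: 0
The second differences are constant (6) and nonzero, while all higher differences vanish, so the minimal degree is 2.

2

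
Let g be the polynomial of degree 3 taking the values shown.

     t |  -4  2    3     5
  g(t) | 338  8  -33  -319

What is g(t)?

Using the Lagrange interpolation formula with nodes -4, 2, 3, 5:
  L_0(t) = (t - 2)(t - 3)(t - 5) / -378
  L_1(t) = (t + 4)(t - 3)(t - 5) / 18
  L_2(t) = (t + 4)(t - 2)(t - 5) / -14
  L_3(t) = (t + 4)(t - 2)(t - 3) / 54
Then g(t) = 338·L_0(t) + 8·L_1(t) - 33·L_2(t) - 319·L_3(t).
Expanding and collecting terms gives g(t) = -4t³ + 6t² + 5t + 6.
Check: g(2) = 8. ✓

g(t) = -4t^3 + 6t^2 + 5t + 6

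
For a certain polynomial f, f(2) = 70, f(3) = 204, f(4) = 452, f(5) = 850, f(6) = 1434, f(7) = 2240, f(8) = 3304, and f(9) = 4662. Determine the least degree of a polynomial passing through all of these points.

Forward differences of the values at n = 2, 3, 4, 5, 6, 7, 8, 9:
  f  : 70  204  452  850  1434  2240  3304  4662
  Δ  : 134  248  398  584  806  1064  1358
  Δ^2: 114  150  186  222  258  294
  Δ^3: 36  36  36  36  36
  Δ^4: 0  0  0  0
  Δ^5: 0  0  0
  Δ^6: 0  0
  Δ^7: 0
The third differences are constant (36) and nonzero, while all higher differences vanish, so the minimal degree is 3.

3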